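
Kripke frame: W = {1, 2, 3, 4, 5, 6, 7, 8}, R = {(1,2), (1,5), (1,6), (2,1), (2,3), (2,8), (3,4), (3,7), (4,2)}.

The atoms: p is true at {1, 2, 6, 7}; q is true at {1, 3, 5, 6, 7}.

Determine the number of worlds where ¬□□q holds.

4

1: □□q is F. ✓
2: □□q is F. ✓
3: □□q is F. ✓
4: □□q is F. ✓
5: □□q is T. ✗
6: □□q is T. ✗
7: □□q is T. ✗
8: □□q is T. ✗
Satisfying worlds: {1, 2, 3, 4}.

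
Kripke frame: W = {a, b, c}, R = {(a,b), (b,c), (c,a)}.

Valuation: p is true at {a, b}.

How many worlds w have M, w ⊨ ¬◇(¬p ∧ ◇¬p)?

a: ◇(¬p ∧ ◇¬p) is F. ✓
b: ◇(¬p ∧ ◇¬p) is F. ✓
c: ◇(¬p ∧ ◇¬p) is F. ✓
Satisfying worlds: {a, b, c}.

3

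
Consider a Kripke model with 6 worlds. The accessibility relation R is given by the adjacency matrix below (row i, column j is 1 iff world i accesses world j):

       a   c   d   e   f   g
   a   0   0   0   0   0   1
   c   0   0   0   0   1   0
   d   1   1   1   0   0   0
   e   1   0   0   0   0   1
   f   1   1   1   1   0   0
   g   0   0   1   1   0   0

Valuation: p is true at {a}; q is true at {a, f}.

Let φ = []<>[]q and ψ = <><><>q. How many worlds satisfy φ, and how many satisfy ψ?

1 and 6

For []<>[]q:
a: successors {g}; <>[]q there: g:F. ✗
c: successors {f}; <>[]q there: f:T. ✓
d: successors {a, c, d}; <>[]q there: a:F, c:F, d:T. ✗
e: successors {a, g}; <>[]q there: a:F, g:F. ✗
f: successors {a, c, d, e}; <>[]q there: a:F, c:F, d:T, e:F. ✗
g: successors {d, e}; <>[]q there: d:T, e:F. ✗
— 1 world.
For <><><>q:
a: successors {g}; <><>q there: g:T. ✓
c: successors {f}; <><>q there: f:T. ✓
d: successors {a, c, d}; <><>q there: a:F, c:T, d:T. ✓
e: successors {a, g}; <><>q there: a:F, g:T. ✓
f: successors {a, c, d, e}; <><>q there: a:F, c:T, d:T, e:F. ✓
g: successors {d, e}; <><>q there: d:T, e:F. ✓
— 6 worlds.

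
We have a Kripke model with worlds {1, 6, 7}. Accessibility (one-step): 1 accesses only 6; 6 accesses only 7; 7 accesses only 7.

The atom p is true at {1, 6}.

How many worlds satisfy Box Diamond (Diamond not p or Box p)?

1: successors {6}; Diamond (Diamond not p or Box p) there: 6:T. ✓
6: successors {7}; Diamond (Diamond not p or Box p) there: 7:T. ✓
7: successors {7}; Diamond (Diamond not p or Box p) there: 7:T. ✓
Satisfying worlds: {1, 6, 7}.

3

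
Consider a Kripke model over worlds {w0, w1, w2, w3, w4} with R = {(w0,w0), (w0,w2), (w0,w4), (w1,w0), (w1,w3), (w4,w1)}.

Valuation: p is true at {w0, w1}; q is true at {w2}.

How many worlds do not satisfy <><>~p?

2

w0: successors {w0, w2, w4}; <>~p there: w0:T, w2:F, w4:F. ✓
w1: successors {w0, w3}; <>~p there: w0:T, w3:F. ✓
w2: no successors, so <><>~p fails. ✗
w3: no successors, so <><>~p fails. ✗
w4: successors {w1}; <>~p there: w1:T. ✓
Satisfying worlds: {w0, w1, w4}.
So <><>~p fails at the other 2 worlds.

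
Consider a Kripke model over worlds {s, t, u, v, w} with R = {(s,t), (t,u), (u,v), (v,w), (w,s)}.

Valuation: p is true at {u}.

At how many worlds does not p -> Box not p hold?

s: not p is T, Box not p is T. ✓
t: not p is T, Box not p is F. ✗
u: not p is F, Box not p is T. ✓
v: not p is T, Box not p is T. ✓
w: not p is T, Box not p is T. ✓
Satisfying worlds: {s, u, v, w}.

4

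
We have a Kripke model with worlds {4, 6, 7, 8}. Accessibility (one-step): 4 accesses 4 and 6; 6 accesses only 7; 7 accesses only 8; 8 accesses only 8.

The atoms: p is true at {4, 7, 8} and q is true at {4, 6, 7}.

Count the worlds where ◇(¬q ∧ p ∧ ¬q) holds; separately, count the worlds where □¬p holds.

2 and 0

For ◇(¬q ∧ p ∧ ¬q):
4: successors {4, 6}; ¬q ∧ p ∧ ¬q there: 4:F, 6:F. ✗
6: successors {7}; ¬q ∧ p ∧ ¬q there: 7:F. ✗
7: successors {8}; ¬q ∧ p ∧ ¬q there: 8:T. ✓
8: successors {8}; ¬q ∧ p ∧ ¬q there: 8:T. ✓
— 2 worlds.
For □¬p:
4: successors {4, 6}; ¬p there: 4:F, 6:T. ✗
6: successors {7}; ¬p there: 7:F. ✗
7: successors {8}; ¬p there: 8:F. ✗
8: successors {8}; ¬p there: 8:F. ✗
— 0 worlds.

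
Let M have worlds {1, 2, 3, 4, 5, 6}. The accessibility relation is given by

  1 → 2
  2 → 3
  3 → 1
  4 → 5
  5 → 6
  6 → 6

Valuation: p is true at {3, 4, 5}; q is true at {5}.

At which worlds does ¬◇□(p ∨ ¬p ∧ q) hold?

{2, 3, 4, 5, 6}

1: ◇□(p ∨ ¬p ∧ q) is T. ✗
2: ◇□(p ∨ ¬p ∧ q) is F. ✓
3: ◇□(p ∨ ¬p ∧ q) is F. ✓
4: ◇□(p ∨ ¬p ∧ q) is F. ✓
5: ◇□(p ∨ ¬p ∧ q) is F. ✓
6: ◇□(p ∨ ¬p ∧ q) is F. ✓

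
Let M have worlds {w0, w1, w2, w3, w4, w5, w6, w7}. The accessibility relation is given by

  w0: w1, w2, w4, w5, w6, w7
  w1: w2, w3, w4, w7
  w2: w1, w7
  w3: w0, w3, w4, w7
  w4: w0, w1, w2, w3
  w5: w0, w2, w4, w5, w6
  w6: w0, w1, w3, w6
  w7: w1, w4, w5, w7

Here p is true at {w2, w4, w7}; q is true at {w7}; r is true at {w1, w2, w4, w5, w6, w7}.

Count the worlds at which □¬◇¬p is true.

w0: successors {w1, w2, w4, w5, w6, w7}; ¬◇¬p there: w1:F, w2:F, w4:F, w5:F, w6:F, w7:F. ✗
w1: successors {w2, w3, w4, w7}; ¬◇¬p there: w2:F, w3:F, w4:F, w7:F. ✗
w2: successors {w1, w7}; ¬◇¬p there: w1:F, w7:F. ✗
w3: successors {w0, w3, w4, w7}; ¬◇¬p there: w0:F, w3:F, w4:F, w7:F. ✗
w4: successors {w0, w1, w2, w3}; ¬◇¬p there: w0:F, w1:F, w2:F, w3:F. ✗
w5: successors {w0, w2, w4, w5, w6}; ¬◇¬p there: w0:F, w2:F, w4:F, w5:F, w6:F. ✗
w6: successors {w0, w1, w3, w6}; ¬◇¬p there: w0:F, w1:F, w3:F, w6:F. ✗
w7: successors {w1, w4, w5, w7}; ¬◇¬p there: w1:F, w4:F, w5:F, w7:F. ✗
Satisfying worlds: ∅.

0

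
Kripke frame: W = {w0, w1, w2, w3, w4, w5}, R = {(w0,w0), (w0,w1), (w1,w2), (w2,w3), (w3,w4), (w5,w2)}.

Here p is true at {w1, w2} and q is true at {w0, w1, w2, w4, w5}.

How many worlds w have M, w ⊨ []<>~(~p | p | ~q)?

1

w0: successors {w0, w1}; <>~(~p | p | ~q) there: w0:F, w1:F. ✗
w1: successors {w2}; <>~(~p | p | ~q) there: w2:F. ✗
w2: successors {w3}; <>~(~p | p | ~q) there: w3:F. ✗
w3: successors {w4}; <>~(~p | p | ~q) there: w4:F. ✗
w4: no successors, so []<>~(~p | p | ~q) holds vacuously. ✓
w5: successors {w2}; <>~(~p | p | ~q) there: w2:F. ✗
Satisfying worlds: {w4}.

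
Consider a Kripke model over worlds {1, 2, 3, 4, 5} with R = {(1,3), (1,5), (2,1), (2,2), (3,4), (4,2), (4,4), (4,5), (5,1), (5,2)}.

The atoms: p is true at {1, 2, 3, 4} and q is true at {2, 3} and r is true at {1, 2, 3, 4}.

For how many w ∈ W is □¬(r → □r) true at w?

1

1: successors {3, 5}; ¬(r → □r) there: 3:F, 5:F. ✗
2: successors {1, 2}; ¬(r → □r) there: 1:T, 2:F. ✗
3: successors {4}; ¬(r → □r) there: 4:T. ✓
4: successors {2, 4, 5}; ¬(r → □r) there: 2:F, 4:T, 5:F. ✗
5: successors {1, 2}; ¬(r → □r) there: 1:T, 2:F. ✗
Satisfying worlds: {3}.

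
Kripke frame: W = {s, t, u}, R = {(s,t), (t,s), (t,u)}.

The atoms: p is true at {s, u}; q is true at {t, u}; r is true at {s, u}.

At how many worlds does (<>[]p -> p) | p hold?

s: <>[]p -> p is T, p is T. ✓
t: <>[]p -> p is F, p is F. ✗
u: <>[]p -> p is T, p is T. ✓
Satisfying worlds: {s, u}.

2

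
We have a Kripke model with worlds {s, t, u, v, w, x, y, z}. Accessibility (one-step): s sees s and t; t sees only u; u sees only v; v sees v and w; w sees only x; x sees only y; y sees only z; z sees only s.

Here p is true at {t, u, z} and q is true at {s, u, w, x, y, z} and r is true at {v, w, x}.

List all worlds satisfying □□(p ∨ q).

s: successors {s, t}; □(p ∨ q) there: s:T, t:T. ✓
t: successors {u}; □(p ∨ q) there: u:F. ✗
u: successors {v}; □(p ∨ q) there: v:F. ✗
v: successors {v, w}; □(p ∨ q) there: v:F, w:T. ✗
w: successors {x}; □(p ∨ q) there: x:T. ✓
x: successors {y}; □(p ∨ q) there: y:T. ✓
y: successors {z}; □(p ∨ q) there: z:T. ✓
z: successors {s}; □(p ∨ q) there: s:T. ✓

{s, w, x, y, z}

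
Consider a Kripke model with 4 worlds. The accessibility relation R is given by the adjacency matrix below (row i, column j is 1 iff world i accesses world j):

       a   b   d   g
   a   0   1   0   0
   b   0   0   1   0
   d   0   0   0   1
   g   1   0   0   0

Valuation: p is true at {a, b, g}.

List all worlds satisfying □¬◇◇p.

a: successors {b}; ¬◇◇p there: b:F. ✗
b: successors {d}; ¬◇◇p there: d:F. ✗
d: successors {g}; ¬◇◇p there: g:F. ✗
g: successors {a}; ¬◇◇p there: a:T. ✓

{g}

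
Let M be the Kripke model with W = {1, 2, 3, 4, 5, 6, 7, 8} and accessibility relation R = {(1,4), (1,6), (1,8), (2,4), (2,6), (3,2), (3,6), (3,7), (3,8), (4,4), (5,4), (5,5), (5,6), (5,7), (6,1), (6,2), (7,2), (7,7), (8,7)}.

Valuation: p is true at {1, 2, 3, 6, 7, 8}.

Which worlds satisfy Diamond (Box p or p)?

1: successors {4, 6, 8}; Box p or p there: 4:F, 6:T, 8:T. ✓
2: successors {4, 6}; Box p or p there: 4:F, 6:T. ✓
3: successors {2, 6, 7, 8}; Box p or p there: 2:T, 6:T, 7:T, 8:T. ✓
4: successors {4}; Box p or p there: 4:F. ✗
5: successors {4, 5, 6, 7}; Box p or p there: 4:F, 5:F, 6:T, 7:T. ✓
6: successors {1, 2}; Box p or p there: 1:T, 2:T. ✓
7: successors {2, 7}; Box p or p there: 2:T, 7:T. ✓
8: successors {7}; Box p or p there: 7:T. ✓

{1, 2, 3, 5, 6, 7, 8}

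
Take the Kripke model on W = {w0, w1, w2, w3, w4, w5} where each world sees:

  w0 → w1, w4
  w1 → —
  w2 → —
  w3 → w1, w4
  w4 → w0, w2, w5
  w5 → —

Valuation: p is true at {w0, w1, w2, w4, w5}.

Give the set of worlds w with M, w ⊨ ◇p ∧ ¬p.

{w3}

w0: ◇p is T, ¬p is F. ✗
w1: ◇p is F, ¬p is F. ✗
w2: ◇p is F, ¬p is F. ✗
w3: ◇p is T, ¬p is T. ✓
w4: ◇p is T, ¬p is F. ✗
w5: ◇p is F, ¬p is F. ✗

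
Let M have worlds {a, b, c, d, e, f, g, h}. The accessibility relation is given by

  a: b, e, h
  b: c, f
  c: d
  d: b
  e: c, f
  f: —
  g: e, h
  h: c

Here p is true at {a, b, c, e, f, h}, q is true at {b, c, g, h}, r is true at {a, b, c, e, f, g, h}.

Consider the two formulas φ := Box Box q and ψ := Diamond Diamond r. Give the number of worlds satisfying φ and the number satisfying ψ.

For Box Box q:
a: successors {b, e, h}; Box q there: b:F, e:F, h:T. ✗
b: successors {c, f}; Box q there: c:F, f:T. ✗
c: successors {d}; Box q there: d:T. ✓
d: successors {b}; Box q there: b:F. ✗
e: successors {c, f}; Box q there: c:F, f:T. ✗
f: no successors, so Box Box q holds vacuously. ✓
g: successors {e, h}; Box q there: e:F, h:T. ✗
h: successors {c}; Box q there: c:F. ✗
— 2 worlds.
For Diamond Diamond r:
a: successors {b, e, h}; Diamond r there: b:T, e:T, h:T. ✓
b: successors {c, f}; Diamond r there: c:F, f:F. ✗
c: successors {d}; Diamond r there: d:T. ✓
d: successors {b}; Diamond r there: b:T. ✓
e: successors {c, f}; Diamond r there: c:F, f:F. ✗
f: no successors, so Diamond Diamond r fails. ✗
g: successors {e, h}; Diamond r there: e:T, h:T. ✓
h: successors {c}; Diamond r there: c:F. ✗
— 4 worlds.

2 and 4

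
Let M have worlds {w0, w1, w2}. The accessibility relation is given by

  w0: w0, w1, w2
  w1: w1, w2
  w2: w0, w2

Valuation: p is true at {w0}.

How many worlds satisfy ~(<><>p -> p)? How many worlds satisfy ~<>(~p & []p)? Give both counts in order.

For ~(<><>p -> p):
w0: <><>p -> p is T. ✗
w1: <><>p -> p is F. ✓
w2: <><>p -> p is F. ✓
— 2 worlds.
For ~<>(~p & []p):
w0: <>(~p & []p) is F. ✓
w1: <>(~p & []p) is F. ✓
w2: <>(~p & []p) is F. ✓
— 3 worlds.

2 and 3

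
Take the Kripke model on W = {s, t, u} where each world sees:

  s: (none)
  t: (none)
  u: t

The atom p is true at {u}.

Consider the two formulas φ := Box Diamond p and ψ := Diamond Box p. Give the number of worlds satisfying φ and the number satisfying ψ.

For Box Diamond p:
s: no successors, so Box Diamond p holds vacuously. ✓
t: no successors, so Box Diamond p holds vacuously. ✓
u: successors {t}; Diamond p there: t:F. ✗
— 2 worlds.
For Diamond Box p:
s: no successors, so Diamond Box p fails. ✗
t: no successors, so Diamond Box p fails. ✗
u: successors {t}; Box p there: t:T. ✓
— 1 world.

2 and 1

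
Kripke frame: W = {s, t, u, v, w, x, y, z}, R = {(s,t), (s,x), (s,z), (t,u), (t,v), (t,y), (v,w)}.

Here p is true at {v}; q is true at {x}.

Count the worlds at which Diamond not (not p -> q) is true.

s: successors {t, x, z}; not (not p -> q) there: t:T, x:F, z:T. ✓
t: successors {u, v, y}; not (not p -> q) there: u:T, v:F, y:T. ✓
u: no successors, so Diamond not (not p -> q) fails. ✗
v: successors {w}; not (not p -> q) there: w:T. ✓
w: no successors, so Diamond not (not p -> q) fails. ✗
x: no successors, so Diamond not (not p -> q) fails. ✗
y: no successors, so Diamond not (not p -> q) fails. ✗
z: no successors, so Diamond not (not p -> q) fails. ✗
Satisfying worlds: {s, t, v}.

3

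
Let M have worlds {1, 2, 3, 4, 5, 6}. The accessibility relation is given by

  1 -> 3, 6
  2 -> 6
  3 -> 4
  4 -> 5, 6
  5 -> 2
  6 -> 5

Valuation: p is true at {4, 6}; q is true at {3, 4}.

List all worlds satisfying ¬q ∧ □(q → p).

{2, 5, 6}

1: ¬q is T, □(q → p) is F. ✗
2: ¬q is T, □(q → p) is T. ✓
3: ¬q is F, □(q → p) is T. ✗
4: ¬q is F, □(q → p) is T. ✗
5: ¬q is T, □(q → p) is T. ✓
6: ¬q is T, □(q → p) is T. ✓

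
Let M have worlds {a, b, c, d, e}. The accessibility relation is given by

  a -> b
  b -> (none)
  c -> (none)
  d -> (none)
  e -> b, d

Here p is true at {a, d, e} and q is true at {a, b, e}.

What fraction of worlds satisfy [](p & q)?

a: successors {b}; p & q there: b:F. ✗
b: no successors, so [](p & q) holds vacuously. ✓
c: no successors, so [](p & q) holds vacuously. ✓
d: no successors, so [](p & q) holds vacuously. ✓
e: successors {b, d}; p & q there: b:F, d:F. ✗
That's 3 of 5 worlds, so 3/5.

3/5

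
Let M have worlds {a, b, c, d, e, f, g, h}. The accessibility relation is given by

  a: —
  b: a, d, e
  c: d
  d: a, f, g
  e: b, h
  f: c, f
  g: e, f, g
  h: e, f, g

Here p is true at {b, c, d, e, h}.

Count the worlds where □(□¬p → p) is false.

2

a: no successors, so □(□¬p → p) holds vacuously. ✓
b: successors {a, d, e}; □¬p → p there: a:F, d:T, e:T. ✗
c: successors {d}; □¬p → p there: d:T. ✓
d: successors {a, f, g}; □¬p → p there: a:F, f:T, g:T. ✗
e: successors {b, h}; □¬p → p there: b:T, h:T. ✓
f: successors {c, f}; □¬p → p there: c:T, f:T. ✓
g: successors {e, f, g}; □¬p → p there: e:T, f:T, g:T. ✓
h: successors {e, f, g}; □¬p → p there: e:T, f:T, g:T. ✓
Satisfying worlds: {a, c, e, f, g, h}.
So □(□¬p → p) fails at the other 2 worlds.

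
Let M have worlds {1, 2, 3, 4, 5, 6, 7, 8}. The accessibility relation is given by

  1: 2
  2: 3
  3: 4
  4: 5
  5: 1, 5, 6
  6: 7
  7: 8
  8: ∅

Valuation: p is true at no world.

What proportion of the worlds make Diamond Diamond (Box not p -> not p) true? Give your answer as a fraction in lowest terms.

3/4

1: successors {2}; Diamond (Box not p -> not p) there: 2:T. ✓
2: successors {3}; Diamond (Box not p -> not p) there: 3:T. ✓
3: successors {4}; Diamond (Box not p -> not p) there: 4:T. ✓
4: successors {5}; Diamond (Box not p -> not p) there: 5:T. ✓
5: successors {1, 5, 6}; Diamond (Box not p -> not p) there: 1:T, 5:T, 6:T. ✓
6: successors {7}; Diamond (Box not p -> not p) there: 7:T. ✓
7: successors {8}; Diamond (Box not p -> not p) there: 8:F. ✗
8: no successors, so Diamond Diamond (Box not p -> not p) fails. ✗
That's 6 of 8 worlds, so 6/8 = 3/4.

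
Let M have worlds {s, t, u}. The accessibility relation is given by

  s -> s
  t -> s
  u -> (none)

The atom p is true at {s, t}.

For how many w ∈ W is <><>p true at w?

2

s: successors {s}; <>p there: s:T. ✓
t: successors {s}; <>p there: s:T. ✓
u: no successors, so <><>p fails. ✗
Satisfying worlds: {s, t}.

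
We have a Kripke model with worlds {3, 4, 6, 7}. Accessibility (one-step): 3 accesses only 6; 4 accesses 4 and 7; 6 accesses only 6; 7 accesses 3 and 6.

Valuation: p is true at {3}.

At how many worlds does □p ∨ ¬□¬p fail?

3

3: □p is F, ¬□¬p is F. ✗
4: □p is F, ¬□¬p is F. ✗
6: □p is F, ¬□¬p is F. ✗
7: □p is F, ¬□¬p is T. ✓
Satisfying worlds: {7}.
So □p ∨ ¬□¬p fails at the other 3 worlds.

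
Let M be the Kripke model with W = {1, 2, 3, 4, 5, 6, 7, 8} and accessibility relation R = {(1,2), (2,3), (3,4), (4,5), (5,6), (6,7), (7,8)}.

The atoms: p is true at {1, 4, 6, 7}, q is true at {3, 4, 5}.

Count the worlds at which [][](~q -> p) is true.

1: successors {2}; [](~q -> p) there: 2:T. ✓
2: successors {3}; [](~q -> p) there: 3:T. ✓
3: successors {4}; [](~q -> p) there: 4:T. ✓
4: successors {5}; [](~q -> p) there: 5:T. ✓
5: successors {6}; [](~q -> p) there: 6:T. ✓
6: successors {7}; [](~q -> p) there: 7:F. ✗
7: successors {8}; [](~q -> p) there: 8:T. ✓
8: no successors, so [][](~q -> p) holds vacuously. ✓
Satisfying worlds: {1, 2, 3, 4, 5, 7, 8}.

7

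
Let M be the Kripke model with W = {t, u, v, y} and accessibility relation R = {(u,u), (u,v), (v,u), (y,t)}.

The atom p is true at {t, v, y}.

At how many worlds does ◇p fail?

2

t: no successors, so ◇p fails. ✗
u: successors {u, v}; p there: u:F, v:T. ✓
v: successors {u}; p there: u:F. ✗
y: successors {t}; p there: t:T. ✓
Satisfying worlds: {u, y}.
So ◇p fails at the other 2 worlds.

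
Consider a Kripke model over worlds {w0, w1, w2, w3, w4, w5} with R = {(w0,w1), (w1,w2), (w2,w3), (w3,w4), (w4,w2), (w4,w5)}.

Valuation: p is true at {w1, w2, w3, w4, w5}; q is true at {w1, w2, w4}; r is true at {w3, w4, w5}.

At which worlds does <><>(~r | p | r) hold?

{w0, w1, w2, w3, w4}

w0: successors {w1}; <>(~r | p | r) there: w1:T. ✓
w1: successors {w2}; <>(~r | p | r) there: w2:T. ✓
w2: successors {w3}; <>(~r | p | r) there: w3:T. ✓
w3: successors {w4}; <>(~r | p | r) there: w4:T. ✓
w4: successors {w2, w5}; <>(~r | p | r) there: w2:T, w5:F. ✓
w5: no successors, so <><>(~r | p | r) fails. ✗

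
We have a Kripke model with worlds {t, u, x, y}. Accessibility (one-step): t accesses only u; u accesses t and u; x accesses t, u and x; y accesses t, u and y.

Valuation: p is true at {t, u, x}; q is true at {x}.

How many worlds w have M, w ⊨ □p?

3

t: successors {u}; p there: u:T. ✓
u: successors {t, u}; p there: t:T, u:T. ✓
x: successors {t, u, x}; p there: t:T, u:T, x:T. ✓
y: successors {t, u, y}; p there: t:T, u:T, y:F. ✗
Satisfying worlds: {t, u, x}.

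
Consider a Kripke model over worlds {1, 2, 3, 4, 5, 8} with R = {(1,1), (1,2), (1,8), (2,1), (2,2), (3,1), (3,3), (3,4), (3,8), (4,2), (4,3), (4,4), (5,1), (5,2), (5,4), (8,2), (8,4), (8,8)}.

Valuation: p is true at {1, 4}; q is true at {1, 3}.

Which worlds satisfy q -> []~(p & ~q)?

1: q is T, []~(p & ~q) is T. ✓
2: q is F, []~(p & ~q) is T. ✓
3: q is T, []~(p & ~q) is F. ✗
4: q is F, []~(p & ~q) is F. ✓
5: q is F, []~(p & ~q) is F. ✓
8: q is F, []~(p & ~q) is F. ✓

{1, 2, 4, 5, 8}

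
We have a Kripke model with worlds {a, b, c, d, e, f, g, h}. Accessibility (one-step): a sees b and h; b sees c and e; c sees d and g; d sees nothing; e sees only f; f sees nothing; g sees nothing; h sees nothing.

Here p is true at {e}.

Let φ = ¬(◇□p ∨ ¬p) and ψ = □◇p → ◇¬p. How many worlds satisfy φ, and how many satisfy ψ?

0 and 4

For ¬(◇□p ∨ ¬p):
a: ◇□p ∨ ¬p is T. ✗
b: ◇□p ∨ ¬p is T. ✗
c: ◇□p ∨ ¬p is T. ✗
d: ◇□p ∨ ¬p is T. ✗
e: ◇□p ∨ ¬p is T. ✗
f: ◇□p ∨ ¬p is T. ✗
g: ◇□p ∨ ¬p is T. ✗
h: ◇□p ∨ ¬p is T. ✗
— 0 worlds.
For □◇p → ◇¬p:
a: □◇p is F, ◇¬p is T. ✓
b: □◇p is F, ◇¬p is T. ✓
c: □◇p is F, ◇¬p is T. ✓
d: □◇p is T, ◇¬p is F. ✗
e: □◇p is F, ◇¬p is T. ✓
f: □◇p is T, ◇¬p is F. ✗
g: □◇p is T, ◇¬p is F. ✗
h: □◇p is T, ◇¬p is F. ✗
— 4 worlds.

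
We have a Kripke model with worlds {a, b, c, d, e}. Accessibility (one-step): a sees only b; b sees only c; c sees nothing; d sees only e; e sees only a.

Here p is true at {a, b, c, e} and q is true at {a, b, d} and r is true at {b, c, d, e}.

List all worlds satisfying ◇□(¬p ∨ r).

{a, b, e}

a: successors {b}; □(¬p ∨ r) there: b:T. ✓
b: successors {c}; □(¬p ∨ r) there: c:T. ✓
c: no successors, so ◇□(¬p ∨ r) fails. ✗
d: successors {e}; □(¬p ∨ r) there: e:F. ✗
e: successors {a}; □(¬p ∨ r) there: a:T. ✓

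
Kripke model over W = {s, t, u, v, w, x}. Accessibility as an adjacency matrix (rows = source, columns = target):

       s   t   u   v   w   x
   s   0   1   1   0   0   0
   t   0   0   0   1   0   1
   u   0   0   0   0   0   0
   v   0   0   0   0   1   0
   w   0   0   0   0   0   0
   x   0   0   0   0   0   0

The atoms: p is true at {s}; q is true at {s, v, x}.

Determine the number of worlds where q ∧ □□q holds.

s: q is T, □□q is T. ✓
t: q is F, □□q is F. ✗
u: q is F, □□q is T. ✗
v: q is T, □□q is T. ✓
w: q is F, □□q is T. ✗
x: q is T, □□q is T. ✓
Satisfying worlds: {s, v, x}.

3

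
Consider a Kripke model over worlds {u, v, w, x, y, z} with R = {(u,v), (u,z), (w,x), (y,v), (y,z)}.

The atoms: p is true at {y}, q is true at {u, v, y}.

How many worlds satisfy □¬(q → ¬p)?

3

u: successors {v, z}; ¬(q → ¬p) there: v:F, z:F. ✗
v: no successors, so □¬(q → ¬p) holds vacuously. ✓
w: successors {x}; ¬(q → ¬p) there: x:F. ✗
x: no successors, so □¬(q → ¬p) holds vacuously. ✓
y: successors {v, z}; ¬(q → ¬p) there: v:F, z:F. ✗
z: no successors, so □¬(q → ¬p) holds vacuously. ✓
Satisfying worlds: {v, x, z}.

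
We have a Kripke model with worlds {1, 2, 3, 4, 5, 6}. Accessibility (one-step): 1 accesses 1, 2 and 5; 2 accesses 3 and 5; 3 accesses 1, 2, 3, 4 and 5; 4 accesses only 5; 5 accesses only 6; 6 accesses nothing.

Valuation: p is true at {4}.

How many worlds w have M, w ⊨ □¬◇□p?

1: successors {1, 2, 5}; ¬◇□p there: 1:T, 2:T, 5:F. ✗
2: successors {3, 5}; ¬◇□p there: 3:T, 5:F. ✗
3: successors {1, 2, 3, 4, 5}; ¬◇□p there: 1:T, 2:T, 3:T, 4:T, 5:F. ✗
4: successors {5}; ¬◇□p there: 5:F. ✗
5: successors {6}; ¬◇□p there: 6:T. ✓
6: no successors, so □¬◇□p holds vacuously. ✓
Satisfying worlds: {5, 6}.

2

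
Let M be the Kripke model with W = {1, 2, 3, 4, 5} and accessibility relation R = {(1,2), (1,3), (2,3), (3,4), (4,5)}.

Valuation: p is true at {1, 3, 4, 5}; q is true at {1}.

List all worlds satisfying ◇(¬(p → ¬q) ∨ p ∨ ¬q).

{1, 2, 3, 4}

1: successors {2, 3}; ¬(p → ¬q) ∨ p ∨ ¬q there: 2:T, 3:T. ✓
2: successors {3}; ¬(p → ¬q) ∨ p ∨ ¬q there: 3:T. ✓
3: successors {4}; ¬(p → ¬q) ∨ p ∨ ¬q there: 4:T. ✓
4: successors {5}; ¬(p → ¬q) ∨ p ∨ ¬q there: 5:T. ✓
5: no successors, so ◇(¬(p → ¬q) ∨ p ∨ ¬q) fails. ✗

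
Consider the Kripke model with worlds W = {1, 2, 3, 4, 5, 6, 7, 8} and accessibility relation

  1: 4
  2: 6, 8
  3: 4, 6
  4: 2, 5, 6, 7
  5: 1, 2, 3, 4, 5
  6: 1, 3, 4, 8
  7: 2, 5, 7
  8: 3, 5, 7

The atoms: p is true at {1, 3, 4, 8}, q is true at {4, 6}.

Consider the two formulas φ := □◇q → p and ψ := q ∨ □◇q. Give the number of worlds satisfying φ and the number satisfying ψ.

For □◇q → p:
1: □◇q is T, p is T. ✓
2: □◇q is F, p is F. ✓
3: □◇q is T, p is T. ✓
4: □◇q is F, p is T. ✓
5: □◇q is T, p is F. ✗
6: □◇q is F, p is F. ✓
7: □◇q is F, p is F. ✓
8: □◇q is F, p is T. ✓
— 7 worlds.
For q ∨ □◇q:
1: q is F, □◇q is T. ✓
2: q is F, □◇q is F. ✗
3: q is F, □◇q is T. ✓
4: q is T, □◇q is F. ✓
5: q is F, □◇q is T. ✓
6: q is T, □◇q is F. ✓
7: q is F, □◇q is F. ✗
8: q is F, □◇q is F. ✗
— 5 worlds.

7 and 5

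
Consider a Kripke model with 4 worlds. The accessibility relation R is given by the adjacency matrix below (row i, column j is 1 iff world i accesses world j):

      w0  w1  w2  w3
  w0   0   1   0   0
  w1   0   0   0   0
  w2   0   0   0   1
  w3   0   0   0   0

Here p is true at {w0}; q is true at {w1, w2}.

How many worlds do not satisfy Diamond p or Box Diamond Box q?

w0: Diamond p is F, Box Diamond Box q is F. ✗
w1: Diamond p is F, Box Diamond Box q is T. ✓
w2: Diamond p is F, Box Diamond Box q is F. ✗
w3: Diamond p is F, Box Diamond Box q is T. ✓
Satisfying worlds: {w1, w3}.
So Diamond p or Box Diamond Box q fails at the other 2 worlds.

2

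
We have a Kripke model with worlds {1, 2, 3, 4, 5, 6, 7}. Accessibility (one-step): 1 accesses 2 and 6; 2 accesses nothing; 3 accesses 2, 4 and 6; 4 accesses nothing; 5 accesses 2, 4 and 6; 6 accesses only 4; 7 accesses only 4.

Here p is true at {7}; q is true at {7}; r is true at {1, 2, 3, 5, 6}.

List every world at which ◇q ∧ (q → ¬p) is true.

1: ◇q is F, q → ¬p is T. ✗
2: ◇q is F, q → ¬p is T. ✗
3: ◇q is F, q → ¬p is T. ✗
4: ◇q is F, q → ¬p is T. ✗
5: ◇q is F, q → ¬p is T. ✗
6: ◇q is F, q → ¬p is T. ✗
7: ◇q is F, q → ¬p is F. ✗

∅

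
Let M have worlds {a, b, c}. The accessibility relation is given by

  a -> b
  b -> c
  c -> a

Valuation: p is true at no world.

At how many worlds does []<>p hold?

a: successors {b}; <>p there: b:F. ✗
b: successors {c}; <>p there: c:F. ✗
c: successors {a}; <>p there: a:F. ✗
Satisfying worlds: ∅.

0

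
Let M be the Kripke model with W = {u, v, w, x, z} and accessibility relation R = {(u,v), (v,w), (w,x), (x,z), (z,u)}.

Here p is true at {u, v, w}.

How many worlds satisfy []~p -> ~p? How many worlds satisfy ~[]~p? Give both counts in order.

For []~p -> ~p:
u: []~p is F, ~p is F. ✓
v: []~p is F, ~p is F. ✓
w: []~p is T, ~p is F. ✗
x: []~p is T, ~p is T. ✓
z: []~p is F, ~p is T. ✓
— 4 worlds.
For ~[]~p:
u: []~p is F. ✓
v: []~p is F. ✓
w: []~p is T. ✗
x: []~p is T. ✗
z: []~p is F. ✓
— 3 worlds.

4 and 3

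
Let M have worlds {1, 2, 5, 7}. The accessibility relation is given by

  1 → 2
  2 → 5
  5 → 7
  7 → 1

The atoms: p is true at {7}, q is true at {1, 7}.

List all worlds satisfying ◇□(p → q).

1: successors {2}; □(p → q) there: 2:T. ✓
2: successors {5}; □(p → q) there: 5:T. ✓
5: successors {7}; □(p → q) there: 7:T. ✓
7: successors {1}; □(p → q) there: 1:T. ✓

{1, 2, 5, 7}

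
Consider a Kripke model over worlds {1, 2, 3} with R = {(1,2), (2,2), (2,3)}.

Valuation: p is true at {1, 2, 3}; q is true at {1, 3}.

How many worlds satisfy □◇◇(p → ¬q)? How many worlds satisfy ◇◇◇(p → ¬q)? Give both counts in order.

2 and 2

For □◇◇(p → ¬q):
1: successors {2}; ◇◇(p → ¬q) there: 2:T. ✓
2: successors {2, 3}; ◇◇(p → ¬q) there: 2:T, 3:F. ✗
3: no successors, so □◇◇(p → ¬q) holds vacuously. ✓
— 2 worlds.
For ◇◇◇(p → ¬q):
1: successors {2}; ◇◇(p → ¬q) there: 2:T. ✓
2: successors {2, 3}; ◇◇(p → ¬q) there: 2:T, 3:F. ✓
3: no successors, so ◇◇◇(p → ¬q) fails. ✗
— 2 worlds.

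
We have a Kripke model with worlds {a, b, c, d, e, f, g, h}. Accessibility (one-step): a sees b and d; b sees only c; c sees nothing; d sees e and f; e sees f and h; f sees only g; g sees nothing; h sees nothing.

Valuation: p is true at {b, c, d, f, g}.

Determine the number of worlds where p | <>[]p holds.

7

a: p is F, <>[]p is T. ✓
b: p is T, <>[]p is T. ✓
c: p is T, <>[]p is F. ✓
d: p is T, <>[]p is T. ✓
e: p is F, <>[]p is T. ✓
f: p is T, <>[]p is T. ✓
g: p is T, <>[]p is F. ✓
h: p is F, <>[]p is F. ✗
Satisfying worlds: {a, b, c, d, e, f, g}.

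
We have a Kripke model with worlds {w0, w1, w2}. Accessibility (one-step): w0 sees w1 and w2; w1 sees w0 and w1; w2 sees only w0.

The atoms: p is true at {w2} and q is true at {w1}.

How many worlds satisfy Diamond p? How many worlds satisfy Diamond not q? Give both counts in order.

For Diamond p:
w0: successors {w1, w2}; p there: w1:F, w2:T. ✓
w1: successors {w0, w1}; p there: w0:F, w1:F. ✗
w2: successors {w0}; p there: w0:F. ✗
— 1 world.
For Diamond not q:
w0: successors {w1, w2}; not q there: w1:F, w2:T. ✓
w1: successors {w0, w1}; not q there: w0:T, w1:F. ✓
w2: successors {w0}; not q there: w0:T. ✓
— 3 worlds.

1 and 3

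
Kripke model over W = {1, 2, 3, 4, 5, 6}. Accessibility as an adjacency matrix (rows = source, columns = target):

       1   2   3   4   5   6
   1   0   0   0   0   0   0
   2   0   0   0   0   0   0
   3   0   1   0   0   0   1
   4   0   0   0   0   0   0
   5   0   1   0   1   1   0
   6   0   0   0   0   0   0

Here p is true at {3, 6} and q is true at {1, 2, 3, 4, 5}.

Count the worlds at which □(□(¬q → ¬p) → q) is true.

1: no successors, so □(□(¬q → ¬p) → q) holds vacuously. ✓
2: no successors, so □(□(¬q → ¬p) → q) holds vacuously. ✓
3: successors {2, 6}; □(¬q → ¬p) → q there: 2:T, 6:F. ✗
4: no successors, so □(□(¬q → ¬p) → q) holds vacuously. ✓
5: successors {2, 4, 5}; □(¬q → ¬p) → q there: 2:T, 4:T, 5:T. ✓
6: no successors, so □(□(¬q → ¬p) → q) holds vacuously. ✓
Satisfying worlds: {1, 2, 4, 5, 6}.

5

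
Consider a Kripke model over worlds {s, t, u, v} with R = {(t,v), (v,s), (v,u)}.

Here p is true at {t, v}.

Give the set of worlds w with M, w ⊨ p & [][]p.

s: p is F, [][]p is T. ✗
t: p is T, [][]p is F. ✗
u: p is F, [][]p is T. ✗
v: p is T, [][]p is T. ✓

{v}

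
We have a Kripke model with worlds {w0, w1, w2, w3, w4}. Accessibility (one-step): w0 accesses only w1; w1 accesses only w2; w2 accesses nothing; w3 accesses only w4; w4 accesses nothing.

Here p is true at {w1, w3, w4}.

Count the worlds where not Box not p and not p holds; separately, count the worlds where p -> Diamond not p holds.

For not Box not p and not p:
w0: not Box not p is T, not p is T. ✓
w1: not Box not p is F, not p is F. ✗
w2: not Box not p is F, not p is T. ✗
w3: not Box not p is T, not p is F. ✗
w4: not Box not p is F, not p is F. ✗
— 1 world.
For p -> Diamond not p:
w0: p is F, Diamond not p is F. ✓
w1: p is T, Diamond not p is T. ✓
w2: p is F, Diamond not p is F. ✓
w3: p is T, Diamond not p is F. ✗
w4: p is T, Diamond not p is F. ✗
— 3 worlds.

1 and 3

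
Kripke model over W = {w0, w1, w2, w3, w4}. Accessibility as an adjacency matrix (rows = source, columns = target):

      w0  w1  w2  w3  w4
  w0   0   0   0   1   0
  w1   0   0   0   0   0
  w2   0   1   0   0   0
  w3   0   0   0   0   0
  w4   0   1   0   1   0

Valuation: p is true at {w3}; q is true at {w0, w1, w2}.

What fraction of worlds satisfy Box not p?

3/5

w0: successors {w3}; not p there: w3:F. ✗
w1: no successors, so Box not p holds vacuously. ✓
w2: successors {w1}; not p there: w1:T. ✓
w3: no successors, so Box not p holds vacuously. ✓
w4: successors {w1, w3}; not p there: w1:T, w3:F. ✗
That's 3 of 5 worlds, so 3/5.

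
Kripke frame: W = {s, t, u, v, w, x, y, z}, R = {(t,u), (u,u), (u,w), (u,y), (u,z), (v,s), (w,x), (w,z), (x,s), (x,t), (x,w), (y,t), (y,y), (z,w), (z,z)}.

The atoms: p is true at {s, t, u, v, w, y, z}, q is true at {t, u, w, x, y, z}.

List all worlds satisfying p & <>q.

s: p is T, <>q is F. ✗
t: p is T, <>q is T. ✓
u: p is T, <>q is T. ✓
v: p is T, <>q is F. ✗
w: p is T, <>q is T. ✓
x: p is F, <>q is T. ✗
y: p is T, <>q is T. ✓
z: p is T, <>q is T. ✓

{t, u, w, y, z}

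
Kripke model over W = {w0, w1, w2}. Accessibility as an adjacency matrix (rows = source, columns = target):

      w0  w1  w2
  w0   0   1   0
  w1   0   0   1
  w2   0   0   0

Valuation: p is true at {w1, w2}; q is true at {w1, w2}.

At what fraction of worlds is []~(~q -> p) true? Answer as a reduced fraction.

w0: successors {w1}; ~(~q -> p) there: w1:F. ✗
w1: successors {w2}; ~(~q -> p) there: w2:F. ✗
w2: no successors, so []~(~q -> p) holds vacuously. ✓
That's 1 of 3 worlds, so 1/3.

1/3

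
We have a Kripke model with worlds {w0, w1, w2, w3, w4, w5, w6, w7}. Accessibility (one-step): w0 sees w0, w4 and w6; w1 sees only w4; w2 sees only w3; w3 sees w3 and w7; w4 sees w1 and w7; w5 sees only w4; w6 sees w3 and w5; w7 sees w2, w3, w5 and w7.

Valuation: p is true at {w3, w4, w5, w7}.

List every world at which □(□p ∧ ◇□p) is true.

w0: successors {w0, w4, w6}; □p ∧ ◇□p there: w0:F, w4:F, w6:T. ✗
w1: successors {w4}; □p ∧ ◇□p there: w4:F. ✗
w2: successors {w3}; □p ∧ ◇□p there: w3:T. ✓
w3: successors {w3, w7}; □p ∧ ◇□p there: w3:T, w7:F. ✗
w4: successors {w1, w7}; □p ∧ ◇□p there: w1:F, w7:F. ✗
w5: successors {w4}; □p ∧ ◇□p there: w4:F. ✗
w6: successors {w3, w5}; □p ∧ ◇□p there: w3:T, w5:F. ✗
w7: successors {w2, w3, w5, w7}; □p ∧ ◇□p there: w2:T, w3:T, w5:F, w7:F. ✗

{w2}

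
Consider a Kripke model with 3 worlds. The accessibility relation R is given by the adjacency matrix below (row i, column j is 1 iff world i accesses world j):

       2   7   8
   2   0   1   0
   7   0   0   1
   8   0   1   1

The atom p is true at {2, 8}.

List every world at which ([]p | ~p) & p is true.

∅

2: []p | ~p is F, p is T. ✗
7: []p | ~p is T, p is F. ✗
8: []p | ~p is F, p is T. ✗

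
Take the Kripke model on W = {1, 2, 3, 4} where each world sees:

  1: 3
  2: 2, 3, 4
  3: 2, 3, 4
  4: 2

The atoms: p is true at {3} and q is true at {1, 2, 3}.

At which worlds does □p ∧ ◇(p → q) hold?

1: □p is T, ◇(p → q) is T. ✓
2: □p is F, ◇(p → q) is T. ✗
3: □p is F, ◇(p → q) is T. ✗
4: □p is F, ◇(p → q) is T. ✗

{1}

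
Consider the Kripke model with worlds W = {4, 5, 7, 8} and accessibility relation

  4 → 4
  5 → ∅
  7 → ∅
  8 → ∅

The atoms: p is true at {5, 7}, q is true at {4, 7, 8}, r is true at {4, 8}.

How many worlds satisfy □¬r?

4: successors {4}; ¬r there: 4:F. ✗
5: no successors, so □¬r holds vacuously. ✓
7: no successors, so □¬r holds vacuously. ✓
8: no successors, so □¬r holds vacuously. ✓
Satisfying worlds: {5, 7, 8}.

3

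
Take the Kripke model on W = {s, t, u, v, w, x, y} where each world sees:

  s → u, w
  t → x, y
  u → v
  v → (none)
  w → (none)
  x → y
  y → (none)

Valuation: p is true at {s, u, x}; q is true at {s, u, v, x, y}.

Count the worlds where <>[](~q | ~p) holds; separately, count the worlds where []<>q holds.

4 and 3

For <>[](~q | ~p):
s: successors {u, w}; [](~q | ~p) there: u:T, w:T. ✓
t: successors {x, y}; [](~q | ~p) there: x:T, y:T. ✓
u: successors {v}; [](~q | ~p) there: v:T. ✓
v: no successors, so <>[](~q | ~p) fails. ✗
w: no successors, so <>[](~q | ~p) fails. ✗
x: successors {y}; [](~q | ~p) there: y:T. ✓
y: no successors, so <>[](~q | ~p) fails. ✗
— 4 worlds.
For []<>q:
s: successors {u, w}; <>q there: u:T, w:F. ✗
t: successors {x, y}; <>q there: x:T, y:F. ✗
u: successors {v}; <>q there: v:F. ✗
v: no successors, so []<>q holds vacuously. ✓
w: no successors, so []<>q holds vacuously. ✓
x: successors {y}; <>q there: y:F. ✗
y: no successors, so []<>q holds vacuously. ✓
— 3 worlds.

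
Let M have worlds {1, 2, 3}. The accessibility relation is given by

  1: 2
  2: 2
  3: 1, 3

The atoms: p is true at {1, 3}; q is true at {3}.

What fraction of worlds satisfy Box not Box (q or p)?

2/3

1: successors {2}; not Box (q or p) there: 2:T. ✓
2: successors {2}; not Box (q or p) there: 2:T. ✓
3: successors {1, 3}; not Box (q or p) there: 1:T, 3:F. ✗
That's 2 of 3 worlds, so 2/3.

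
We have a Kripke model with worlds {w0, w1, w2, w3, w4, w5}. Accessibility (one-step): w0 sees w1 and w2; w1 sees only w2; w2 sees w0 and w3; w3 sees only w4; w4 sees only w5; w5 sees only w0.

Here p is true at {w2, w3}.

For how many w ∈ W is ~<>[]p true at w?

5

w0: <>[]p is T. ✗
w1: <>[]p is F. ✓
w2: <>[]p is F. ✓
w3: <>[]p is F. ✓
w4: <>[]p is F. ✓
w5: <>[]p is F. ✓
Satisfying worlds: {w1, w2, w3, w4, w5}.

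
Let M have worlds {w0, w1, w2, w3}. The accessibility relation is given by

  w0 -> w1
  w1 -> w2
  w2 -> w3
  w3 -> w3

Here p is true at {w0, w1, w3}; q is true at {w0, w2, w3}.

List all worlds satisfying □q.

{w1, w2, w3}

w0: successors {w1}; q there: w1:F. ✗
w1: successors {w2}; q there: w2:T. ✓
w2: successors {w3}; q there: w3:T. ✓
w3: successors {w3}; q there: w3:T. ✓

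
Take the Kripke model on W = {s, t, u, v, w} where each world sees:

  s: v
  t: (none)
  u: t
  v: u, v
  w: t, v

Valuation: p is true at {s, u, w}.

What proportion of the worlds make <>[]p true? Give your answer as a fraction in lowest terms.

s: successors {v}; []p there: v:F. ✗
t: no successors, so <>[]p fails. ✗
u: successors {t}; []p there: t:T. ✓
v: successors {u, v}; []p there: u:F, v:F. ✗
w: successors {t, v}; []p there: t:T, v:F. ✓
That's 2 of 5 worlds, so 2/5.

2/5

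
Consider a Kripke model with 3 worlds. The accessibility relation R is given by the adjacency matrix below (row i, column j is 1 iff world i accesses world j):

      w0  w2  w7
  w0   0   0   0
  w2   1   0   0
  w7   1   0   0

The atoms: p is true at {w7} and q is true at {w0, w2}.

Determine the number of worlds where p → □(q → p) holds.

2

w0: p is F, □(q → p) is T. ✓
w2: p is F, □(q → p) is F. ✓
w7: p is T, □(q → p) is F. ✗
Satisfying worlds: {w0, w2}.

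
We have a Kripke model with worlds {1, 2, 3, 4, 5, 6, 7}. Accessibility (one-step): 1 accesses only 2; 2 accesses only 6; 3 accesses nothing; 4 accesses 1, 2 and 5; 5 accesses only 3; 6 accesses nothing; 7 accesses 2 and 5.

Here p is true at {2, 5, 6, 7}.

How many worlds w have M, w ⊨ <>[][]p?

5

1: successors {2}; [][]p there: 2:T. ✓
2: successors {6}; [][]p there: 6:T. ✓
3: no successors, so <>[][]p fails. ✗
4: successors {1, 2, 5}; [][]p there: 1:T, 2:T, 5:T. ✓
5: successors {3}; [][]p there: 3:T. ✓
6: no successors, so <>[][]p fails. ✗
7: successors {2, 5}; [][]p there: 2:T, 5:T. ✓
Satisfying worlds: {1, 2, 4, 5, 7}.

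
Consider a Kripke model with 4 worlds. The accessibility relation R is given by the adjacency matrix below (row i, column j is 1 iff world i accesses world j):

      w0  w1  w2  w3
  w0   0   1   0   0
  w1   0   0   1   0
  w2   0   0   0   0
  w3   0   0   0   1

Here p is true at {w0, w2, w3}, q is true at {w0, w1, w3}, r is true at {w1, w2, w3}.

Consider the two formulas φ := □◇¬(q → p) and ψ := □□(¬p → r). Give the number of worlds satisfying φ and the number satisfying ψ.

1 and 4

For □◇¬(q → p):
w0: successors {w1}; ◇¬(q → p) there: w1:F. ✗
w1: successors {w2}; ◇¬(q → p) there: w2:F. ✗
w2: no successors, so □◇¬(q → p) holds vacuously. ✓
w3: successors {w3}; ◇¬(q → p) there: w3:F. ✗
— 1 world.
For □□(¬p → r):
w0: successors {w1}; □(¬p → r) there: w1:T. ✓
w1: successors {w2}; □(¬p → r) there: w2:T. ✓
w2: no successors, so □□(¬p → r) holds vacuously. ✓
w3: successors {w3}; □(¬p → r) there: w3:T. ✓
— 4 worlds.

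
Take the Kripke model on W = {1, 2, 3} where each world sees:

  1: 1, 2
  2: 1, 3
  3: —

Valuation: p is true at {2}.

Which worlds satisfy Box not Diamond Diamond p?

{3}

1: successors {1, 2}; not Diamond Diamond p there: 1:F, 2:F. ✗
2: successors {1, 3}; not Diamond Diamond p there: 1:F, 3:T. ✗
3: no successors, so Box not Diamond Diamond p holds vacuously. ✓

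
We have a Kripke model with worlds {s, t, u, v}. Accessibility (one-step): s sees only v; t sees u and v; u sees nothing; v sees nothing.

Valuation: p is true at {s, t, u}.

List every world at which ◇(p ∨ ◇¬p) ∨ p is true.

{s, t, u}

s: ◇(p ∨ ◇¬p) is F, p is T. ✓
t: ◇(p ∨ ◇¬p) is T, p is T. ✓
u: ◇(p ∨ ◇¬p) is F, p is T. ✓
v: ◇(p ∨ ◇¬p) is F, p is F. ✗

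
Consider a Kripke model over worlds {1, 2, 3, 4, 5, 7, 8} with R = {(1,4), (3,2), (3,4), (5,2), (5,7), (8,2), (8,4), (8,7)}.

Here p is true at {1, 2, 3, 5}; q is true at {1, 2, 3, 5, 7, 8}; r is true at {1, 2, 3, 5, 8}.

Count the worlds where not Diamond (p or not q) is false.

4

1: Diamond (p or not q) is T. ✗
2: Diamond (p or not q) is F. ✓
3: Diamond (p or not q) is T. ✗
4: Diamond (p or not q) is F. ✓
5: Diamond (p or not q) is T. ✗
7: Diamond (p or not q) is F. ✓
8: Diamond (p or not q) is T. ✗
Satisfying worlds: {2, 4, 7}.
So not Diamond (p or not q) fails at the other 4 worlds.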